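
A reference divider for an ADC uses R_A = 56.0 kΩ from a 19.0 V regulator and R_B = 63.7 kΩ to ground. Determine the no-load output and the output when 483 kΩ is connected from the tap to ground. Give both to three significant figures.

Open-circuit: V = 19.0 × 63.7/(56.0 + 63.7) = 10.1 V.
With the load, R_B becomes R_B‖R_L = 56.28 kΩ, so V = 19.0 × 56.28/112.3 = 9.52 V.

Unloaded: 10.1 V; loaded: 9.52 V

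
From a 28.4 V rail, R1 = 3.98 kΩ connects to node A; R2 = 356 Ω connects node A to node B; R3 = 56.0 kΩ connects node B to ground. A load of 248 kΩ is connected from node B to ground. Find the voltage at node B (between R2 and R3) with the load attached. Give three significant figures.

At node B, R3 is in parallel with the load: R3‖R_L = 45680 Ω.
Below node A the resistance is R2 + (R3‖R_L) = 46040 Ω, so V_A = 28.4 × 46040/50020 = 26.14 V.
Then V_B = V_A × (R3‖R_L)/(R2 + R3‖R_L) = 26.14 × 45680/46040 = 25.9 V.

V ≈ 25.9 V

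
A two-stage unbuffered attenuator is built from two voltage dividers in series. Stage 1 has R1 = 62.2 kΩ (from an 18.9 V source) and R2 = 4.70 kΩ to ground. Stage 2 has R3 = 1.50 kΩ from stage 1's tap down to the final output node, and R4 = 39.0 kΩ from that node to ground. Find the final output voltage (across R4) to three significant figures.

Stage 2 presents R3+R4 = 40.50 kΩ as a load on stage 1's tap.
Stage 1's lower leg becomes R2‖(R3+R4) = 4.211 kΩ, so V_mid = 18.9 × 4.211/66.41 = 1.198 V.
Stage 2 is itself unloaded: V_out = V_mid × R4/(R3+R4) = 1.198 × 39.0/40.50 = 1.15 V.

V_out ≈ 1.15 V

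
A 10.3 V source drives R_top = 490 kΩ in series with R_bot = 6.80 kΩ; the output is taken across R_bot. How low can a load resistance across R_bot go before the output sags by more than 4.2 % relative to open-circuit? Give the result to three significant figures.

R_L(min) ≈ 153 kΩ

Output resistance R_th = R_top‖R_bot = (490 × 6.80)/496.8 = 6.707 kΩ.
The fractional drop is R_th/(R_th + R_L); requiring this ≤ 0.0420 gives R_L ≥ R_th(1/0.0420 − 1) = 6.707 × 22.81 = 153 kΩ.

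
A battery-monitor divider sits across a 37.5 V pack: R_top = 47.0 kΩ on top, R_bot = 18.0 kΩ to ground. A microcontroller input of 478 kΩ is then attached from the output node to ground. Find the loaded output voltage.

The load sits in parallel with R_bot: R_bot‖R_L = (18.0 × 478) / (18.0 + 478) = 17.35 kΩ.
V_out = 37.5 × 17.35 / (47.0 + 17.35) = 37.5 × 17.35/64.35 = 10.1 V.

V_out ≈ 10.1 V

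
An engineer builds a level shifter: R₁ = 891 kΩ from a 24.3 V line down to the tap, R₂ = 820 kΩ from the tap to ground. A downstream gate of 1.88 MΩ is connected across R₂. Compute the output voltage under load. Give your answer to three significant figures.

The load sits in parallel with R₂: R₂‖R_L = (820 × 1880) / (820 + 1880) = 571.0 kΩ.
V_out = 24.3 × 571.0 / (891 + 571.0) = 24.3 × 571.0/1462 = 9.49 V.

V_out ≈ 9.49 V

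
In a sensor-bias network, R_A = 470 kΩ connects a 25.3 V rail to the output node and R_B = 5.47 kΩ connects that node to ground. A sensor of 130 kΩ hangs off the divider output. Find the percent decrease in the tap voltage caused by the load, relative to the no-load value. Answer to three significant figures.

The divider's output (Thévenin) resistance is R_A‖R_B = 5.407 kΩ.
Fractional drop under load = R_th/(R_th + R_L) = 5.407 / (5.407 + 130) = 0.03993.
So the output falls by 3.99 %.

3.99 %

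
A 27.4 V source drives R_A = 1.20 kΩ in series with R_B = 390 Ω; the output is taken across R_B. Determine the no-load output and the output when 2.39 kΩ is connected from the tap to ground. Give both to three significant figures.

Open-circuit: V = 27.4 × 390/(1200 + 390) = 6.72 V.
With the load, R_B becomes R_B‖R_L = 335.3 Ω, so V = 27.4 × 335.3/1535 = 5.98 V.

Unloaded: 6.72 V; loaded: 5.98 V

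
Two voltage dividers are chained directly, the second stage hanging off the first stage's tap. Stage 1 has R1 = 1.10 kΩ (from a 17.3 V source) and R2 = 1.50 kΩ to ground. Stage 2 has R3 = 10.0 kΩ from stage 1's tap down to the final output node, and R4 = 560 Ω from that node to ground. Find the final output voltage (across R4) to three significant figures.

Stage 2 presents R3+R4 = 10560 Ω as a load on stage 1's tap.
Stage 1's lower leg becomes R2‖(R3+R4) = 1313 Ω, so V_mid = 17.3 × 1313/2413 = 9.415 V.
Stage 2 is itself unloaded: V_out = V_mid × R4/(R3+R4) = 9.415 × 560/10560 = 0.499 V.

V_out ≈ 0.499 V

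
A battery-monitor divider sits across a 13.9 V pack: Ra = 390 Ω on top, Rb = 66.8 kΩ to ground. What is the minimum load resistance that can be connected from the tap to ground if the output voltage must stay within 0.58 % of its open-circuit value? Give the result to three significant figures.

Output resistance R_th = Ra‖Rb = (390 × 66800)/67190 = 387.7 Ω.
The fractional drop is R_th/(R_th + R_L); requiring this ≤ 0.00580 gives R_L ≥ R_th(1/0.00580 − 1) = 387.7 × 171.4 = 66.5 kΩ.

R_L(min) ≈ 66.5 kΩ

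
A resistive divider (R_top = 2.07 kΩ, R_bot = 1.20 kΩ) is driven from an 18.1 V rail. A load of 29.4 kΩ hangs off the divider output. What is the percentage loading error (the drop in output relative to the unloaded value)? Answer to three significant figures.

2.52 %

The divider's output (Thévenin) resistance is R_top‖R_bot = 0.7596 kΩ.
Fractional drop under load = R_th/(R_th + R_L) = 0.7596 / (0.7596 + 29.4) = 0.02519.
So the output falls by 2.52 %.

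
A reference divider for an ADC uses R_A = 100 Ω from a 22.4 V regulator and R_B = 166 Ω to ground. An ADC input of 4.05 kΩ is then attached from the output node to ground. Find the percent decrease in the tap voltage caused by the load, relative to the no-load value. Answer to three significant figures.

The divider's output (Thévenin) resistance is R_A‖R_B = 62.41 Ω.
Fractional drop under load = R_th/(R_th + R_L) = 62.41 / (62.41 + 4050) = 0.01518.
So the output falls by 1.52 %.

1.52 %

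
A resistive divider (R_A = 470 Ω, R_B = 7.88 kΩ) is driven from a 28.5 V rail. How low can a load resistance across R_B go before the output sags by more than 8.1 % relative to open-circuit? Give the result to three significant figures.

R_L(min) ≈ 5.03 kΩ

Output resistance R_th = R_A‖R_B = (470 × 7880)/8350 = 443.5 Ω.
The fractional drop is R_th/(R_th + R_L); requiring this ≤ 0.0810 gives R_L ≥ R_th(1/0.0810 − 1) = 443.5 × 11.35 = 5.03 kΩ.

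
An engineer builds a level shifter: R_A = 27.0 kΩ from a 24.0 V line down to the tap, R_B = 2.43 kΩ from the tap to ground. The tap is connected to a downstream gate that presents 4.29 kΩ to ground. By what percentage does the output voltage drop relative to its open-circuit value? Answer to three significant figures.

34.2 %

Unloaded V = 24.0 × 2.43/29.43 = 1.982 V.
Loaded: R_B‖R_L = 1.551 kΩ, giving V = 24.0 × 1.551/28.55 = 1.304 V.
Drop = (1.982 − 1.304) / 1.982 = 34.2 %.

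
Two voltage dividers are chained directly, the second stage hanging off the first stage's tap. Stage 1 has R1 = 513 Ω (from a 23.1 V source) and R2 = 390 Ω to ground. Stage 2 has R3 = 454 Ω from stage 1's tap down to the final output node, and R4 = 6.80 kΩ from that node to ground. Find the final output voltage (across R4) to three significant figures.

Stage 2 presents R3+R4 = 7254 Ω as a load on stage 1's tap.
Stage 1's lower leg becomes R2‖(R3+R4) = 370.1 Ω, so V_mid = 23.1 × 370.1/883.1 = 9.681 V.
Stage 2 is itself unloaded: V_out = V_mid × R4/(R3+R4) = 9.681 × 6800/7254 = 9.08 V.

V_out ≈ 9.08 V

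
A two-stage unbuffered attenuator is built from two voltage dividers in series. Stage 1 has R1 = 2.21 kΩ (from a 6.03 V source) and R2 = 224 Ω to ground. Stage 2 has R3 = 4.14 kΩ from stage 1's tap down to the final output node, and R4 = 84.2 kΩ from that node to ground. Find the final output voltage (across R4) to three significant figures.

V_out ≈ 0.528 V

Stage 2 presents R3+R4 = 88340 Ω as a load on stage 1's tap.
Stage 1's lower leg becomes R2‖(R3+R4) = 223.4 Ω, so V_mid = 6.03 × 223.4/2433 = 0.5537 V.
Stage 2 is itself unloaded: V_out = V_mid × R4/(R3+R4) = 0.5537 × 84200/88340 = 0.528 V.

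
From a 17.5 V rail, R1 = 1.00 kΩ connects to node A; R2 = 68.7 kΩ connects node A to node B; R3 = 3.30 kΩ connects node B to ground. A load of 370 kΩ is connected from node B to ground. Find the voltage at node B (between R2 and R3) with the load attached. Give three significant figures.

V ≈ 0.784 V

At node B, R3 is in parallel with the load: R3‖R_L = 3.271 kΩ.
Below node A the resistance is R2 + (R3‖R_L) = 71.97 kΩ, so V_A = 17.5 × 71.97/72.97 = 17.26 V.
Then V_B = V_A × (R3‖R_L)/(R2 + R3‖R_L) = 17.26 × 3.271/71.97 = 0.784 V.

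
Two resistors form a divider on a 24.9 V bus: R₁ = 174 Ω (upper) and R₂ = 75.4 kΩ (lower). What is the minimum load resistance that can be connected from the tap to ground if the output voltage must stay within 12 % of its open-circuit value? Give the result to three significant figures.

Output resistance R_th = R₁‖R₂ = (174 × 75400)/75570 = 173.6 Ω.
The fractional drop is R_th/(R_th + R_L); requiring this ≤ 0.120 gives R_L ≥ R_th(1/0.120 − 1) = 173.6 × 7.333 = 1.27 kΩ.

R_L(min) ≈ 1.27 kΩ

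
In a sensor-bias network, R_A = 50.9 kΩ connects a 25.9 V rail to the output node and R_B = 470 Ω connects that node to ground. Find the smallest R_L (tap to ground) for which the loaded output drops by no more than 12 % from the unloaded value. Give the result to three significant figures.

Output resistance R_th = R_A‖R_B = (50900 × 470)/51370 = 465.7 Ω.
The fractional drop is R_th/(R_th + R_L); requiring this ≤ 0.120 gives R_L ≥ R_th(1/0.120 − 1) = 465.7 × 7.333 = 3.42 kΩ.

R_L(min) ≈ 3.42 kΩ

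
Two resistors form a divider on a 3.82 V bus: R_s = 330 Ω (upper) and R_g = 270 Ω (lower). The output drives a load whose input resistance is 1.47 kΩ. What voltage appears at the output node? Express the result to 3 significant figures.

V_out ≈ 1.56 V

The load sits in parallel with R_g: R_g‖R_L = (270 × 1470) / (270 + 1470) = 228.1 Ω.
V_out = 3.82 × 228.1 / (330 + 228.1) = 3.82 × 228.1/558.1 = 1.56 V.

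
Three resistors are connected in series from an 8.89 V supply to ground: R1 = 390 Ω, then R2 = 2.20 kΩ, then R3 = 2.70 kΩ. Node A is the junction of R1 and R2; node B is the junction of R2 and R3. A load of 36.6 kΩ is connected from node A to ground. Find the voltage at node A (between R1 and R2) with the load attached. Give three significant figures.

V ≈ 8.15 V

Below node A the series string R2+R3 = 4900 Ω sits in parallel with the 36600 Ω load: 4321 Ω.
V_A = 8.89 × 4321/(390 + 4321) = 8.15 V.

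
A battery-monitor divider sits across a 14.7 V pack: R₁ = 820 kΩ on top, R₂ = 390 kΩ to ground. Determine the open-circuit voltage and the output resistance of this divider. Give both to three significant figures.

V_th = 4.74 V, R_th = 264 kΩ

V_th is the open-circuit tap voltage: 14.7 × 390/(820 + 390) = 4.74 V.
With the supply zeroed, R₁ and R₂ appear in parallel from the tap: R_th = R₁‖R₂ = (820 × 390)/1210 = 264 kΩ.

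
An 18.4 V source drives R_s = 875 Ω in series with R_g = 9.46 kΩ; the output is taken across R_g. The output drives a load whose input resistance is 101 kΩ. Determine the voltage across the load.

V_out ≈ 16.7 V

The load sits in parallel with R_g: R_g‖R_L = (9460 × 101000) / (9460 + 101000) = 8650 Ω.
V_out = 18.4 × 8650 / (875 + 8650) = 18.4 × 8650/9525 = 16.7 V.
(Unloaded it would have been 16.8 V.)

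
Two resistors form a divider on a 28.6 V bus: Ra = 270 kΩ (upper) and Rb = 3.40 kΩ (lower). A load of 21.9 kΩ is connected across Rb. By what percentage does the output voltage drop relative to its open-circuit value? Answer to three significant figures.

13.3 %

Unloaded V = 28.6 × 3.40/273.4 = 0.35567 V.
Loaded: Rb‖R_L = 2.943 kΩ, giving V = 28.6 × 2.943/272.9 = 0.30839 V.
Drop = (0.35567 − 0.30839) / 0.35567 = 13.3 %.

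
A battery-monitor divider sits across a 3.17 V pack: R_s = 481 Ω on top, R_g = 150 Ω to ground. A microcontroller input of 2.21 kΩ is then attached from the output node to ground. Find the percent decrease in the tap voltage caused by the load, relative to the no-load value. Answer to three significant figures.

The divider's output (Thévenin) resistance is R_s‖R_g = 114.3 Ω.
Fractional drop under load = R_th/(R_th + R_L) = 114.3 / (114.3 + 2210) = 0.04919.
So the output falls by 4.92 %.

4.92 %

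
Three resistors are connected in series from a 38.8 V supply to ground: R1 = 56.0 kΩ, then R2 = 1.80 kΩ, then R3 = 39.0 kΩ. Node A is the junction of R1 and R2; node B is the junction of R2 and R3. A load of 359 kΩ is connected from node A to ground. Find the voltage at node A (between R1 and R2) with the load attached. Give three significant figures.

Below node A the series string R2+R3 = 40.80 kΩ sits in parallel with the 359 kΩ load: 36.64 kΩ.
V_A = 38.8 × 36.64/(56.0 + 36.64) = 15.3 V.

V ≈ 15.3 V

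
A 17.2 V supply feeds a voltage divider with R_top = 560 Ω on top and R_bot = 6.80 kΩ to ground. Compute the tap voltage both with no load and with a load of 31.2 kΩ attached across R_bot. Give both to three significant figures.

Open-circuit: V = 17.2 × 6800/(560 + 6800) = 15.9 V.
With the load, R_bot becomes R_bot‖R_L = 5583 Ω, so V = 17.2 × 5583/6143 = 15.6 V.

Unloaded: 15.9 V; loaded: 15.6 V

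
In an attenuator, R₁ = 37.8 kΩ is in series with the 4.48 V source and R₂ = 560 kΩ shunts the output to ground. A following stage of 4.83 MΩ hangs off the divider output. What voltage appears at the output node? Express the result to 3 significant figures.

The load sits in parallel with R₂: R₂‖R_L = (560 × 4830) / (560 + 4830) = 501.8 kΩ.
V_out = 4.48 × 501.8 / (37.8 + 501.8) = 4.48 × 501.8/539.6 = 4.17 V.
(Unloaded it would have been 4.20 V.)

V_out ≈ 4.17 V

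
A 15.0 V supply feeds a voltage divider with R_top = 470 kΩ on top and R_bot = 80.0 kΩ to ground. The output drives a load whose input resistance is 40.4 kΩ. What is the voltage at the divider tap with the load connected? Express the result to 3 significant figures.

The load sits in parallel with R_bot: R_bot‖R_L = (80.0 × 40.4) / (80.0 + 40.4) = 26.84 kΩ.
V_out = 15.0 × 26.84 / (470 + 26.84) = 15.0 × 26.84/496.8 = 0.810 V.

V_out ≈ 0.810 V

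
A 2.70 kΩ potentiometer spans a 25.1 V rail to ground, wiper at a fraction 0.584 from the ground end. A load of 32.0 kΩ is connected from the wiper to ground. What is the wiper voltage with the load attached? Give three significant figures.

V ≈ 14.4 V

The wiper splits the pot into (1−α)R = 1.123 kΩ above and αR = 1.577 kΩ below.
Lower section ‖ load = 1.503 kΩ.
V_wiper = 25.1 × 1.503/(1.123 + 1.503) = 14.4 V.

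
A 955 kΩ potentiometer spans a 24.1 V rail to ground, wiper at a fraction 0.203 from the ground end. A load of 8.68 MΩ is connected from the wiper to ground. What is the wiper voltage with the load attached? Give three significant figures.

The wiper splits the pot into (1−α)R = 761.1 kΩ above and αR = 193.9 kΩ below.
Lower section ‖ load = 189.6 kΩ.
V_wiper = 24.1 × 189.6/(761.1 + 189.6) = 4.81 V.

V ≈ 4.81 V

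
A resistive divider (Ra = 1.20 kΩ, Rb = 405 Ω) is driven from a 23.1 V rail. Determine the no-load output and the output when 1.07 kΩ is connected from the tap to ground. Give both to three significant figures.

Unloaded: 5.83 V; loaded: 4.54 V

Open-circuit: V = 23.1 × 405/(1200 + 405) = 5.83 V.
With the load, Rb becomes Rb‖R_L = 293.8 Ω, so V = 23.1 × 293.8/1494 = 4.54 V.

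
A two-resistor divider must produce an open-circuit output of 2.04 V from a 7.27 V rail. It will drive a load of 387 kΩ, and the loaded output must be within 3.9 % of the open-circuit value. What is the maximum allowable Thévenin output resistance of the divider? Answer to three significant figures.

R_th ≤ 15.7 kΩ

Loading drop = R_th/(R_th + R_L) ≤ 0.0390, so R_th ≤ R_L · ε/(1−ε) = 387 kΩ × 0.0390/0.9610 = 15.7 kΩ.
(Any R1, R2 with R2/(R1+R2) = 0.281 and R1‖R2 ≤ 15.7 kΩ will meet the spec.)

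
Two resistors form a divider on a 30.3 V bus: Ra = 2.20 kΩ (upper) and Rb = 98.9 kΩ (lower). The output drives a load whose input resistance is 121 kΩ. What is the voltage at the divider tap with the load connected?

V_out ≈ 29.1 V

The load sits in parallel with Rb: Rb‖R_L = (98.9 × 121) / (98.9 + 121) = 54.42 kΩ.
V_out = 30.3 × 54.42 / (2.20 + 54.42) = 30.3 × 54.42/56.62 = 29.1 V.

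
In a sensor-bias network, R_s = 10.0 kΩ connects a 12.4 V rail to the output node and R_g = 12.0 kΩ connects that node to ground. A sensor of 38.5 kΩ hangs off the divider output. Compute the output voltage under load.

The load sits in parallel with R_g: R_g‖R_L = (12.0 × 38.5) / (12.0 + 38.5) = 9.149 kΩ.
V_out = 12.4 × 9.149 / (10.0 + 9.149) = 12.4 × 9.149/19.15 = 5.92 V.

V_out ≈ 5.92 V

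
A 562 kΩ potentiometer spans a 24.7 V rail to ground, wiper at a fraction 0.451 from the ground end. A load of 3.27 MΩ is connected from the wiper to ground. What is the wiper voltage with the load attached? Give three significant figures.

The wiper splits the pot into (1−α)R = 308.5 kΩ above and αR = 253.5 kΩ below.
Lower section ‖ load = 235.2 kΩ.
V_wiper = 24.7 × 235.2/(308.5 + 235.2) = 10.7 V.

V ≈ 10.7 V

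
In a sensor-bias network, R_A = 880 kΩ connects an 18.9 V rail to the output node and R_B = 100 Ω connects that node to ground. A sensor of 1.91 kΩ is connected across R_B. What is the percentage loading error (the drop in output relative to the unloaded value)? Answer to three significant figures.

The divider's output (Thévenin) resistance is R_A‖R_B = 99.99 Ω.
Fractional drop under load = R_th/(R_th + R_L) = 99.99 / (99.99 + 1910) = 0.04975.
So the output falls by 4.97 %.

4.97 %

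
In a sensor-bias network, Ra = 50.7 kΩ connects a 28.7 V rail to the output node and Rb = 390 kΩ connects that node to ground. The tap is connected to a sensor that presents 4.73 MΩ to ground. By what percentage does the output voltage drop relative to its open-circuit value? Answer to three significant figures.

The divider's output (Thévenin) resistance is Ra‖Rb = 44.87 kΩ.
Fractional drop under load = R_th/(R_th + R_L) = 44.87 / (44.87 + 4730) = 0.009397.
So the output falls by 0.940 %.

0.940 %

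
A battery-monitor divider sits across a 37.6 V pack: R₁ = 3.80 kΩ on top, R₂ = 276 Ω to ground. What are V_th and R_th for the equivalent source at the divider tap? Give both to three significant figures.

V_th = 2.55 V, R_th = 257 Ω

V_th is the open-circuit tap voltage: 37.6 × 276/(3800 + 276) = 2.55 V.
With the supply zeroed, R₁ and R₂ appear in parallel from the tap: R_th = R₁‖R₂ = (3800 × 276)/4076 = 257 Ω.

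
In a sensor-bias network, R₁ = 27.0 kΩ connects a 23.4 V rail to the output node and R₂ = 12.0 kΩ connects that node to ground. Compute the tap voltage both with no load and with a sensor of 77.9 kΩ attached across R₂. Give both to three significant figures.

Unloaded: 7.20 V; loaded: 6.51 V

Open-circuit: V = 23.4 × 12.0/(27.0 + 12.0) = 7.20 V.
With the load, R₂ becomes R₂‖R_L = 10.40 kΩ, so V = 23.4 × 10.40/37.40 = 6.51 V.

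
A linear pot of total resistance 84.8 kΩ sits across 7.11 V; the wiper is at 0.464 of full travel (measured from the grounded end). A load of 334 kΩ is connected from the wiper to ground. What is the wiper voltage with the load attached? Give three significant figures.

V ≈ 3.10 V

The wiper splits the pot into (1−α)R = 45.45 kΩ above and αR = 39.35 kΩ below.
Lower section ‖ load = 35.20 kΩ.
V_wiper = 7.11 × 35.20/(45.45 + 35.20) = 3.10 V.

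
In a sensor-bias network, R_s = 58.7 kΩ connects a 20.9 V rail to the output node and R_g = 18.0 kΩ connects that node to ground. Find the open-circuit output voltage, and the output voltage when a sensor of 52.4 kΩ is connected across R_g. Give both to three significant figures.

Open-circuit: V = 20.9 × 18.0/(58.7 + 18.0) = 4.90 V.
With the load, R_g becomes R_g‖R_L = 13.40 kΩ, so V = 20.9 × 13.40/72.10 = 3.88 V.

Unloaded: 4.90 V; loaded: 3.88 V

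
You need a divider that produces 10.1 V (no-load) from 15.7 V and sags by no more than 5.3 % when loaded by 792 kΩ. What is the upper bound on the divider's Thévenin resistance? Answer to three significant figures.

R_th ≤ 44.3 kΩ

Loading drop = R_th/(R_th + R_L) ≤ 0.0530, so R_th ≤ R_L · ε/(1−ε) = 792 kΩ × 0.0530/0.9470 = 44.3 kΩ.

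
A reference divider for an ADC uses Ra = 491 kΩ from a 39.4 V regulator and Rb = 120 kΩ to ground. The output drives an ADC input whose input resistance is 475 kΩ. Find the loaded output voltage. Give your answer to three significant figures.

The load sits in parallel with Rb: Rb‖R_L = (120 × 475) / (120 + 475) = 95.80 kΩ.
V_out = 39.4 × 95.80 / (491 + 95.80) = 39.4 × 95.80/586.8 = 6.43 V.
(Unloaded it would have been 7.74 V.)

V_out ≈ 6.43 V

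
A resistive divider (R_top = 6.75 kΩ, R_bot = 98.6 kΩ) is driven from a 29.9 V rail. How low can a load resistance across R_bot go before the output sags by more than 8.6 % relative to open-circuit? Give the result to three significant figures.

Output resistance R_th = R_top‖R_bot = (6.75 × 98.6)/105.3 = 6.318 kΩ.
The fractional drop is R_th/(R_th + R_L); requiring this ≤ 0.0860 gives R_L ≥ R_th(1/0.0860 − 1) = 6.318 × 10.63 = 67.1 kΩ.

R_L(min) ≈ 67.1 kΩ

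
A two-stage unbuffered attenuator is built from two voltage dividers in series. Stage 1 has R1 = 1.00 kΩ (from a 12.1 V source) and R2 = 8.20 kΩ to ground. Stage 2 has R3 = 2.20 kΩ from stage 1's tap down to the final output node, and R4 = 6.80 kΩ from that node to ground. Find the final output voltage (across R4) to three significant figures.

Stage 2 presents R3+R4 = 9.000 kΩ as a load on stage 1's tap.
Stage 1's lower leg becomes R2‖(R3+R4) = 4.291 kΩ, so V_mid = 12.1 × 4.291/5.291 = 9.813 V.
Stage 2 is itself unloaded: V_out = V_mid × R4/(R3+R4) = 9.813 × 6.80/9.000 = 7.41 V.

V_out ≈ 7.41 V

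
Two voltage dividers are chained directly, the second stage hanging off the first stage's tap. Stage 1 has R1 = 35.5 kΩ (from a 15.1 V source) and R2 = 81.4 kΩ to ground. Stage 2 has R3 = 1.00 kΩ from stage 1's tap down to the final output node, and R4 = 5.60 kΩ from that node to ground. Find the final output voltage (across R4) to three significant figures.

V_out ≈ 1.88 V

Stage 2 presents R3+R4 = 6.600 kΩ as a load on stage 1's tap.
Stage 1's lower leg becomes R2‖(R3+R4) = 6.105 kΩ, so V_mid = 15.1 × 6.105/41.60 = 2.216 V.
Stage 2 is itself unloaded: V_out = V_mid × R4/(R3+R4) = 2.216 × 5.60/6.600 = 1.88 V.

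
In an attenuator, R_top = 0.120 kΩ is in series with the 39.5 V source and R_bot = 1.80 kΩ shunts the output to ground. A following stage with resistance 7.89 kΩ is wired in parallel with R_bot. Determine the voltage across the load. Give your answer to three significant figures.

The load sits in parallel with R_bot: R_bot‖R_L = (1800 × 7890) / (1800 + 7890) = 1466 Ω.
V_out = 39.5 × 1466 / (120 + 1466) = 39.5 × 1466/1586 = 36.5 V.

V_out ≈ 36.5 V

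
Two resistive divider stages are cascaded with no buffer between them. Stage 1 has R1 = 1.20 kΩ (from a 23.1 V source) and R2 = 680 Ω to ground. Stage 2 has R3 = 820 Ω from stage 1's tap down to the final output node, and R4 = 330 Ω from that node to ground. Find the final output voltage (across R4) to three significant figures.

V_out ≈ 1.74 V

Stage 2 presents R3+R4 = 1150 Ω as a load on stage 1's tap.
Stage 1's lower leg becomes R2‖(R3+R4) = 427.3 Ω, so V_mid = 23.1 × 427.3/1627 = 6.066 V.
Stage 2 is itself unloaded: V_out = V_mid × R4/(R3+R4) = 6.066 × 330/1150 = 1.74 V.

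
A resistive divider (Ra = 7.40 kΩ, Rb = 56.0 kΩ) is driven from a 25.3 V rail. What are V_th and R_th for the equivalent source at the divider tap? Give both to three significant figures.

V_th = 22.3 V, R_th = 6.54 kΩ

V_th is the open-circuit tap voltage: 25.3 × 56.0/(7.40 + 56.0) = 22.3 V.
With the supply zeroed, Ra and Rb appear in parallel from the tap: R_th = Ra‖Rb = (7.40 × 56.0)/63.40 = 6.54 kΩ.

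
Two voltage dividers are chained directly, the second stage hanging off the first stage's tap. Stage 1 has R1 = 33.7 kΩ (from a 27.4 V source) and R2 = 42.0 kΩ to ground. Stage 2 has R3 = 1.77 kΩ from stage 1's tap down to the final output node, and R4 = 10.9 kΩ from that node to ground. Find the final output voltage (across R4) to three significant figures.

V_out ≈ 5.28 V

Stage 2 presents R3+R4 = 12.67 kΩ as a load on stage 1's tap.
Stage 1's lower leg becomes R2‖(R3+R4) = 9.734 kΩ, so V_mid = 27.4 × 9.734/43.43 = 6.140 V.
Stage 2 is itself unloaded: V_out = V_mid × R4/(R3+R4) = 6.140 × 10.9/12.67 = 5.28 V.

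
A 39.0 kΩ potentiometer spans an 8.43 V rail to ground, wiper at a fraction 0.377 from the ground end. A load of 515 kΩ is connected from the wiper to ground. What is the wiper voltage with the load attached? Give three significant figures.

V ≈ 3.12 V

The wiper splits the pot into (1−α)R = 24.30 kΩ above and αR = 14.70 kΩ below.
Lower section ‖ load = 14.29 kΩ.
V_wiper = 8.43 × 14.29/(24.30 + 14.29) = 3.12 V.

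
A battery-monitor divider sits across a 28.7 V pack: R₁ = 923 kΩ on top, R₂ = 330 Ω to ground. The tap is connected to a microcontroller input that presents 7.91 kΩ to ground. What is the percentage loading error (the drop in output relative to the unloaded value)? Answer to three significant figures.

4.00 %

The divider's output (Thévenin) resistance is R₁‖R₂ = 329.9 Ω.
Fractional drop under load = R_th/(R_th + R_L) = 329.9 / (329.9 + 7910) = 0.04003.
So the output falls by 4.00 %.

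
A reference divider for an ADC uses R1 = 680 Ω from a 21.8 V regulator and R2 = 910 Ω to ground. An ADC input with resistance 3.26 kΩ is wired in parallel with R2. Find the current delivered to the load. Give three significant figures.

R2‖R_L = 711.4 Ω; V_out = 21.8 × 711.4/1391 = 11.15 V.
I_L = V_out / R_L = 11.15 / 3.26 kΩ = 3.42 mA.

I_L ≈ 3.42 mA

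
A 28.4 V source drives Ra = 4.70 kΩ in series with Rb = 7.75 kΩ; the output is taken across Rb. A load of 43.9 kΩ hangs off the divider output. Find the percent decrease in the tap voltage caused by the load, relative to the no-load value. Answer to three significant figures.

The divider's output (Thévenin) resistance is Ra‖Rb = 2.926 kΩ.
Fractional drop under load = R_th/(R_th + R_L) = 2.926 / (2.926 + 43.9) = 0.06248.
So the output falls by 6.25 %.

6.25 %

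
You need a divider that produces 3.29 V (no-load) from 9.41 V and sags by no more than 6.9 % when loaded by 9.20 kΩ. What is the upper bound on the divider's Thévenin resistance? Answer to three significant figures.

Loading drop = R_th/(R_th + R_L) ≤ 0.0690, so R_th ≤ R_L · ε/(1−ε) = 9.20 kΩ × 0.0690/0.9310 = 682 Ω.

R_th ≤ 682 Ω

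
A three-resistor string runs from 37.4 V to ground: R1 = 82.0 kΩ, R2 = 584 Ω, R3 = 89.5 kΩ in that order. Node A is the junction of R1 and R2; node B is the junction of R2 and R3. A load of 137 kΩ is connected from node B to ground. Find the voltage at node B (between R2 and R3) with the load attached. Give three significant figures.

At node B, R3 is in parallel with the load: R3‖R_L = 54130 Ω.
Below node A the resistance is R2 + (R3‖R_L) = 54720 Ω, so V_A = 37.4 × 54720/136700 = 14.97 V.
Then V_B = V_A × (R3‖R_L)/(R2 + R3‖R_L) = 14.97 × 54130/54720 = 14.8 V.

V ≈ 14.8 V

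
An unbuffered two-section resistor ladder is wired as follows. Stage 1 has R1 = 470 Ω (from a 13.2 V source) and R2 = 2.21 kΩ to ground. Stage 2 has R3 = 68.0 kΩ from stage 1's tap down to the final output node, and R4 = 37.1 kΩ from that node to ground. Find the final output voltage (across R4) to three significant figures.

Stage 2 presents R3+R4 = 105100 Ω as a load on stage 1's tap.
Stage 1's lower leg becomes R2‖(R3+R4) = 2164 Ω, so V_mid = 13.2 × 2164/2634 = 10.85 V.
Stage 2 is itself unloaded: V_out = V_mid × R4/(R3+R4) = 10.85 × 37100/105100 = 3.83 V.

V_out ≈ 3.83 V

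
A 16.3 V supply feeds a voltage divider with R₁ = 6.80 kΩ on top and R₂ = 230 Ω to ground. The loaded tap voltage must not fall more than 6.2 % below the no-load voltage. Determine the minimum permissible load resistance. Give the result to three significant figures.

R_L(min) ≈ 3.37 kΩ

Output resistance R_th = R₁‖R₂ = (6800 × 230)/7030 = 222.5 Ω.
The fractional drop is R_th/(R_th + R_L); requiring this ≤ 0.0620 gives R_L ≥ R_th(1/0.0620 − 1) = 222.5 × 15.13 = 3.37 kΩ.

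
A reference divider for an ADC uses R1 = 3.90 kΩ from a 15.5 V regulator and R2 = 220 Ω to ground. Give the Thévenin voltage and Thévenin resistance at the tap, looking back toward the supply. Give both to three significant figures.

V_th = 0.828 V, R_th = 208 Ω

V_th is the open-circuit tap voltage: 15.5 × 220/(3900 + 220) = 0.828 V.
With the supply zeroed, R1 and R2 appear in parallel from the tap: R_th = R1‖R2 = (3900 × 220)/4120 = 208 Ω.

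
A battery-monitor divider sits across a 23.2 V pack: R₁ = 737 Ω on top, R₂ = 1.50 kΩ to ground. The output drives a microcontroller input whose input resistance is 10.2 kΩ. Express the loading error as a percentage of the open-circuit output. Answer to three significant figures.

4.62 %

The divider's output (Thévenin) resistance is R₁‖R₂ = 494.2 Ω.
Fractional drop under load = R_th/(R_th + R_L) = 494.2 / (494.2 + 10200) = 0.04621.
So the output falls by 4.62 %.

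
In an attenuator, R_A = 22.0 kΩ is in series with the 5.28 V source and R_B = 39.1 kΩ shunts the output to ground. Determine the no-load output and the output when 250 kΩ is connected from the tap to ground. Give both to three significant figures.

Open-circuit: V = 5.28 × 39.1/(22.0 + 39.1) = 3.38 V.
With the load, R_B becomes R_B‖R_L = 33.81 kΩ, so V = 5.28 × 33.81/55.81 = 3.20 V.

Unloaded: 3.38 V; loaded: 3.20 V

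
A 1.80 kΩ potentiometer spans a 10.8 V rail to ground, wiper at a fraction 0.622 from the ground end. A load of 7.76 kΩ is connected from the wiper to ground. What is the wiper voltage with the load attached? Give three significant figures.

V ≈ 6.37 V

The wiper splits the pot into (1−α)R = 680.4 Ω above and αR = 1120 Ω below.
Lower section ‖ load = 978.4 Ω.
V_wiper = 10.8 × 978.4/(680.4 + 978.4) = 6.37 V.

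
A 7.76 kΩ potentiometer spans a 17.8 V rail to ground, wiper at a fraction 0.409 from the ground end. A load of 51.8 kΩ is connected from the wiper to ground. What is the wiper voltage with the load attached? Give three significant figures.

The wiper splits the pot into (1−α)R = 4.586 kΩ above and αR = 3.174 kΩ below.
Lower section ‖ load = 2.991 kΩ.
V_wiper = 17.8 × 2.991/(4.586 + 2.991) = 7.03 V.

V ≈ 7.03 V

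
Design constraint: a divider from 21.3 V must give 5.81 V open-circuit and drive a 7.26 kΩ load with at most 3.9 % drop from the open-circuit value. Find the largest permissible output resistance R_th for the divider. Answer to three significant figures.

R_th ≤ 295 Ω

Loading drop = R_th/(R_th + R_L) ≤ 0.0390, so R_th ≤ R_L · ε/(1−ε) = 7.26 kΩ × 0.0390/0.9610 = 295 Ω.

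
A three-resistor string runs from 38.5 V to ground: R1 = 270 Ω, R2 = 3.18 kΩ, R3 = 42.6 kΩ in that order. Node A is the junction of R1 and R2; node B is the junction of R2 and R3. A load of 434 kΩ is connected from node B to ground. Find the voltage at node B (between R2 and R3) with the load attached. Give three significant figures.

At node B, R3 is in parallel with the load: R3‖R_L = 38790 Ω.
Below node A the resistance is R2 + (R3‖R_L) = 41970 Ω, so V_A = 38.5 × 41970/42240 = 38.25 V.
Then V_B = V_A × (R3‖R_L)/(R2 + R3‖R_L) = 38.25 × 38790/41970 = 35.4 V.

V ≈ 35.4 V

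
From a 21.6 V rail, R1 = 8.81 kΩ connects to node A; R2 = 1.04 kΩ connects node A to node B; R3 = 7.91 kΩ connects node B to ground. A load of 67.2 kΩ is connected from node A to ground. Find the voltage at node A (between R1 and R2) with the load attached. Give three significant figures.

Below node A the series string R2+R3 = 8.950 kΩ sits in parallel with the 67.2 kΩ load: 7.898 kΩ.
V_A = 21.6 × 7.898/(8.81 + 7.898) = 10.2 V.

V ≈ 10.2 V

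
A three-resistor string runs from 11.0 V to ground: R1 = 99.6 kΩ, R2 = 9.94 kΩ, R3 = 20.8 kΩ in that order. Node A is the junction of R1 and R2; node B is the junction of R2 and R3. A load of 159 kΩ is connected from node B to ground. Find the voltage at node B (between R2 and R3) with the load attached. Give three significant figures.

At node B, R3 is in parallel with the load: R3‖R_L = 18.39 kΩ.
Below node A the resistance is R2 + (R3‖R_L) = 28.33 kΩ, so V_A = 11.0 × 28.33/127.9 = 2.436 V.
Then V_B = V_A × (R3‖R_L)/(R2 + R3‖R_L) = 2.436 × 18.39/28.33 = 1.58 V.

V ≈ 1.58 V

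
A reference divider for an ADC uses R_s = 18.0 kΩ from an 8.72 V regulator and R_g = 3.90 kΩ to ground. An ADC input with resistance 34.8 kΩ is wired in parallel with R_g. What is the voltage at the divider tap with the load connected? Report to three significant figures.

V_out ≈ 1.42 V

The load sits in parallel with R_g: R_g‖R_L = (3.90 × 34.8) / (3.90 + 34.8) = 3.507 kΩ.
V_out = 8.72 × 3.507 / (18.0 + 3.507) = 8.72 × 3.507/21.51 = 1.42 V.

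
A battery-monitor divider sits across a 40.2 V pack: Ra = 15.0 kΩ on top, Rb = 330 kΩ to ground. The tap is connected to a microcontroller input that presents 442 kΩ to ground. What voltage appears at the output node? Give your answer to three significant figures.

V_out ≈ 37.2 V

The load sits in parallel with Rb: Rb‖R_L = (330 × 442) / (330 + 442) = 188.9 kΩ.
V_out = 40.2 × 188.9 / (15.0 + 188.9) = 40.2 × 188.9/203.9 = 37.2 V.
(Unloaded it would have been 38.5 V.)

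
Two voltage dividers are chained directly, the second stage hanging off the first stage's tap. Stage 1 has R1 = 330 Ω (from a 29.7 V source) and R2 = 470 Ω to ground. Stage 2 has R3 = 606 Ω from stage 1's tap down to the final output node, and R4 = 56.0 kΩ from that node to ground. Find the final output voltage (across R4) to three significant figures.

Stage 2 presents R3+R4 = 56610 Ω as a load on stage 1's tap.
Stage 1's lower leg becomes R2‖(R3+R4) = 466.1 Ω, so V_mid = 29.7 × 466.1/796.1 = 17.39 V.
Stage 2 is itself unloaded: V_out = V_mid × R4/(R3+R4) = 17.39 × 56000/56610 = 17.2 V.

V_out ≈ 17.2 V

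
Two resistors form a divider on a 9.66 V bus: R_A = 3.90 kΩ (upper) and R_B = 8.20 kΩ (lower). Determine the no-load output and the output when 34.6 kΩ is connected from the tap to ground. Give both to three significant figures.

Unloaded: 6.55 V; loaded: 6.08 V

Open-circuit: V = 9.66 × 8.20/(3.90 + 8.20) = 6.55 V.
With the load, R_B becomes R_B‖R_L = 6.629 kΩ, so V = 9.66 × 6.629/10.53 = 6.08 V.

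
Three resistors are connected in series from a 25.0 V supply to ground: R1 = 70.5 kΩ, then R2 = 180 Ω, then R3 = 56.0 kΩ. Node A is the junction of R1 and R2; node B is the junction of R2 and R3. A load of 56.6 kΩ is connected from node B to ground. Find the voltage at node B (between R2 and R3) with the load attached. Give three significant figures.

V ≈ 7.12 V

At node B, R3 is in parallel with the load: R3‖R_L = 28150 Ω.
Below node A the resistance is R2 + (R3‖R_L) = 28330 Ω, so V_A = 25.0 × 28330/98830 = 7.166 V.
Then V_B = V_A × (R3‖R_L)/(R2 + R3‖R_L) = 7.166 × 28150/28330 = 7.12 V.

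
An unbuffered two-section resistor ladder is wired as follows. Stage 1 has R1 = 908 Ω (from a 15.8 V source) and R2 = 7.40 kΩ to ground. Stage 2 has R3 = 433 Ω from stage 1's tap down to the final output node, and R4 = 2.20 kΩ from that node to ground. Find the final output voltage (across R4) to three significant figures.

V_out ≈ 9.00 V

Stage 2 presents R3+R4 = 2633 Ω as a load on stage 1's tap.
Stage 1's lower leg becomes R2‖(R3+R4) = 1942 Ω, so V_mid = 15.8 × 1942/2850 = 10.77 V.
Stage 2 is itself unloaded: V_out = V_mid × R4/(R3+R4) = 10.77 × 2200/2633 = 9.00 V.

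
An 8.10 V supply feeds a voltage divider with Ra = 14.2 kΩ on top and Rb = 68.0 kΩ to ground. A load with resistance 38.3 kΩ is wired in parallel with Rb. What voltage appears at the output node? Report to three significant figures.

V_out ≈ 5.13 V

The load sits in parallel with Rb: Rb‖R_L = (68.0 × 38.3) / (68.0 + 38.3) = 24.50 kΩ.
V_out = 8.10 × 24.50 / (14.2 + 24.50) = 8.10 × 24.50/38.70 = 5.13 V.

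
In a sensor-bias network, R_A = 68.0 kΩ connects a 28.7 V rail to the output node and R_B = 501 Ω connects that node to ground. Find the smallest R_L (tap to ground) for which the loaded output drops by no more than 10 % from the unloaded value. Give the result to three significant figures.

Output resistance R_th = R_A‖R_B = (68000 × 501)/68500 = 497.3 Ω.
The fractional drop is R_th/(R_th + R_L); requiring this ≤ 0.100 gives R_L ≥ R_th(1/0.100 − 1) = 497.3 × 9.000 = 4.48 kΩ.

R_L(min) ≈ 4.48 kΩ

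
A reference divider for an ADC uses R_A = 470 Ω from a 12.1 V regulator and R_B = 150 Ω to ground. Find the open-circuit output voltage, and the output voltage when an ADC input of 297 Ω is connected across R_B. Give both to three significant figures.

Unloaded: 2.93 V; loaded: 2.12 V

Open-circuit: V = 12.1 × 150/(470 + 150) = 2.93 V.
With the load, R_B becomes R_B‖R_L = 99.66 Ω, so V = 12.1 × 99.66/569.7 = 2.12 V.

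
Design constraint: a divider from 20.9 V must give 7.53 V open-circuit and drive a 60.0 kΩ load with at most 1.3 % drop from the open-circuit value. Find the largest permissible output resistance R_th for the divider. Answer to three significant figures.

R_th ≤ 790 Ω

Loading drop = R_th/(R_th + R_L) ≤ 0.0130, so R_th ≤ R_L · ε/(1−ε) = 60.0 kΩ × 0.0130/0.9870 = 790 Ω.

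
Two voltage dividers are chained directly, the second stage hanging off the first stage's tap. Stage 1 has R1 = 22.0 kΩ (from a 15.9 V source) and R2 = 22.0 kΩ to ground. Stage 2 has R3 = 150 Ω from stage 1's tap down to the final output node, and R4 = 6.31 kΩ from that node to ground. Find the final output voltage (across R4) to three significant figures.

V_out ≈ 2.87 V

Stage 2 presents R3+R4 = 6460 Ω as a load on stage 1's tap.
Stage 1's lower leg becomes R2‖(R3+R4) = 4994 Ω, so V_mid = 15.9 × 4994/26990 = 2.941 V.
Stage 2 is itself unloaded: V_out = V_mid × R4/(R3+R4) = 2.941 × 6310/6460 = 2.87 V.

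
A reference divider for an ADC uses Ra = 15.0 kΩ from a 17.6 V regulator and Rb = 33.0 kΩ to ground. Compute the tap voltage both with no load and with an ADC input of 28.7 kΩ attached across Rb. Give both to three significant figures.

Open-circuit: V = 17.6 × 33.0/(15.0 + 33.0) = 12.1 V.
With the load, Rb becomes Rb‖R_L = 15.35 kΩ, so V = 17.6 × 15.35/30.35 = 8.90 V.

Unloaded: 12.1 V; loaded: 8.90 V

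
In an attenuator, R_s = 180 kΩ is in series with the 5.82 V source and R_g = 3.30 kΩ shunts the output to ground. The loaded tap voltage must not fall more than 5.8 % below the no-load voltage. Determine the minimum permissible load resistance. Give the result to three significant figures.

R_L(min) ≈ 52.6 kΩ

Output resistance R_th = R_s‖R_g = (180 × 3.30)/183.3 = 3.241 kΩ.
The fractional drop is R_th/(R_th + R_L); requiring this ≤ 0.0580 gives R_L ≥ R_th(1/0.0580 − 1) = 3.241 × 16.24 = 52.6 kΩ.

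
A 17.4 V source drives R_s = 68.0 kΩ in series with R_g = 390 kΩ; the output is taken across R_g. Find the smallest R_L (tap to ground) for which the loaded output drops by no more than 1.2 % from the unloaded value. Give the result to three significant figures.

R_L(min) ≈ 4.77 MΩ

Output resistance R_th = R_s‖R_g = (68.0 × 390)/458.0 = 57.90 kΩ.
The fractional drop is R_th/(R_th + R_L); requiring this ≤ 0.0120 gives R_L ≥ R_th(1/0.0120 − 1) = 57.90 × 82.33 = 4.77 MΩ.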